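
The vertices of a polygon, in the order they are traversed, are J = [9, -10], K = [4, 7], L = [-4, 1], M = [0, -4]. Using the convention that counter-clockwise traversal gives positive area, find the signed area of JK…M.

93.5

Apply the shoelace (surveyor's) formula: 2A = Σ (x_i·y_{i+1} − x_{i+1}·y_i), indices taken mod 4.
Σ = (103) + (32) + (16) + (36) = 187
Signed area = Σ/2 = 93.5 (positive ⇒ counter-clockwise traversal).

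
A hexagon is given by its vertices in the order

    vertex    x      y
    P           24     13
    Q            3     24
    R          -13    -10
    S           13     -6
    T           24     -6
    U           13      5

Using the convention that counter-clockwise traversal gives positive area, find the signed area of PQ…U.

Apply the surveyor's formula: 2A = Σ (x_i·y_{i+1} − x_{i+1}·y_i), indices taken mod 6.
Σ = (537) + (282) + (208) + (66) + (198) + (49) = 1340
Signed area = Σ/2 = 670 (positive ⇒ counter-clockwise traversal).

670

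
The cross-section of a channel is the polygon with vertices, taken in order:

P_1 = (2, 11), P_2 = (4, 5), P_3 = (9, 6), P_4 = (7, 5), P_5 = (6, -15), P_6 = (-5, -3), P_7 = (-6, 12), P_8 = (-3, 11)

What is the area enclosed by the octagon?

221.5

Apply the surveyor's formula: 2A = Σ (x_i·y_{i+1} − x_{i+1}·y_i), indices taken mod 8.
Σ = (-34) + (-21) + (3) + (-135) + (-93) + (-78) + (-30) + (-55) = -443
Area = |Σ|/2 = 221.5.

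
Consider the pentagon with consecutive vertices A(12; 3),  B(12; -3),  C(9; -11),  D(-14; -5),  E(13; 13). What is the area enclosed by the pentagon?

Apply the surveyor's formula: 2A = Σ (x_i·y_{i+1} − x_{i+1}·y_i), indices taken mod 5.
Σ = (-72) + (-105) + (-199) + (-117) + (-117) = -610
Area = |Σ|/2 = 305.

305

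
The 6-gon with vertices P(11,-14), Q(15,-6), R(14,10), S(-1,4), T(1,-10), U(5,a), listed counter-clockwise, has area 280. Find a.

The doubled signed area Σ (x_i y_{i+1} − x_{i+1} y_i) is linear in a.
With a=0 it equals 430; the coefficient of a is -10 (from the two edges through U).
So -10·a + 430 = 2·280 = 560 ⇒ a = -13.

-13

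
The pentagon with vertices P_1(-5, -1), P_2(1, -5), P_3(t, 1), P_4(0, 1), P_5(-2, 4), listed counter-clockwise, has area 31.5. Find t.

2

Write out the shoelace sum; only the two edges meeting at P_3 involve t:
2·Area = [(1·1 − t·(-5)) + (t·1 − 0·1)] + 50
       = 6·t + 51 = 63
⇒ t = 2.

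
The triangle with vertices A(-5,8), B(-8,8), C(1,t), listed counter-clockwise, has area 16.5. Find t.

-3

The doubled signed area Σ (x_i y_{i+1} − x_{i+1} y_i) is linear in t.
With t=0 it equals 24; the coefficient of t is -3 (from the two edges through C).
So -3·t + 24 = 2·16.5 = 33 ⇒ t = -3.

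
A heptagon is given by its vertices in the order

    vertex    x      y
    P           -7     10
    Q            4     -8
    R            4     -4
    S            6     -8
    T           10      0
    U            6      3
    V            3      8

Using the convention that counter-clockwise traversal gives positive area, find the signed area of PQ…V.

129.5

Σ = (16) + (16) + (-8) + (80) + (30) + (39) + (86) = 259
Signed area = Σ/2 = 129.5 (positive ⇒ counter-clockwise traversal).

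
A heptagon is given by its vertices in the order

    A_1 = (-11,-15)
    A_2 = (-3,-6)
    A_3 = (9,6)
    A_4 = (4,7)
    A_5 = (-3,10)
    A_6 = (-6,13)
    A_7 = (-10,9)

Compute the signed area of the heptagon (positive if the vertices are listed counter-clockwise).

Apply the shoelace formula: 2A = Σ (x_i·y_{i+1} − x_{i+1}·y_i), indices taken mod 7.
A_1→A_2: (-11)(-6) − (-3)(-15) = 21
A_2→A_3: (-3)(6) − (9)(-6) = 36
A_3→A_4: (9)(7) − (4)(6) = 39
A_4→A_5: (4)(10) − (-3)(7) = 61
A_5→A_6: (-3)(13) − (-6)(10) = 21
A_6→A_7: (-6)(9) − (-10)(13) = 76
A_7→A_1: (-10)(-15) − (-11)(9) = 249
Σ = 503
Signed area = Σ/2 = 251.5 (positive ⇒ counter-clockwise traversal).

251.5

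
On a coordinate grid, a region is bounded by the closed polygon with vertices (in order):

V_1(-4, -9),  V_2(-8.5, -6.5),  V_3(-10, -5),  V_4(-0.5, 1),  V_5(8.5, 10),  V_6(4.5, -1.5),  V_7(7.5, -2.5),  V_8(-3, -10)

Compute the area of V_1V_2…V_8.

Apply Gauss's area formula: 2A = Σ (x_i·y_{i+1} − x_{i+1}·y_i), indices taken mod 8.
Σ = (-50.5) + (-22.5) + (-12.5) + (-13.5) + (-57.75) + (0) + (-82.5) + (-13) = -252.25
Area = |Σ|/2 = 126.125.

126.125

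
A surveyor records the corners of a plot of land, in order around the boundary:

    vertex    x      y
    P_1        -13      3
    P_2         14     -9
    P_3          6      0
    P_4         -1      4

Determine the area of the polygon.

101

Apply the shoelace (surveyor's) formula: 2A = Σ (x_i·y_{i+1} − x_{i+1}·y_i), indices taken mod 4.
Cross-terms: 75, 54, 24, 49  ⇒  Σ = 202
Area = |Σ|/2 = 101.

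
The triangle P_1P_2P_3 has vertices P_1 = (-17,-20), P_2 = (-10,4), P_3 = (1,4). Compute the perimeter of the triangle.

|P_1P_2| = √((7)² + (24)²) = √625 = 25
|P_2P_3| = √((11)² + (0)²) = √121 = 11
|P_3P_1| = √((-18)² + (-24)²) = √900 = 30
Perimeter = 25 + 11 + 30 = 66.

66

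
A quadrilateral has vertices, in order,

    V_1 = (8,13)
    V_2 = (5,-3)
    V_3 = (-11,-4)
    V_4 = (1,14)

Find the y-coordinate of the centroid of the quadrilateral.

4

Apply the surveyor's formula. First the cross-terms c_i = x_i·y_{i+1} − x_{i+1}·y_i:
  -89, -53, -150, -99  ⇒  2A = -391, A = -195.5.
Then Σ (y_i + y_{i+1})·c_i = -4692, so ȳ = -4692 / (6·(-195.5)) = 4.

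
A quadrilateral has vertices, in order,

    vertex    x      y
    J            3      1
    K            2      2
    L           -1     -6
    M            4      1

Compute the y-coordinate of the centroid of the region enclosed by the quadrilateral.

-61/54

Apply Gauss's area formula. First the cross-terms c_i = x_i·y_{i+1} − x_{i+1}·y_i:
  4, -10, 23, 1  ⇒  2A = 18, A = 9.
Then Σ (y_i + y_{i+1})·c_i = -61, so ȳ = -61 / (6·9) = -61/54.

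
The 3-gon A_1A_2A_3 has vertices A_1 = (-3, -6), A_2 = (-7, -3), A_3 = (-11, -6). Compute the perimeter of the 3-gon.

18

|A_1A_2| = √((-4)² + (3)²) = √25 = 5
|A_2A_3| = √((-4)² + (-3)²) = √25 = 5
|A_3A_1| = √((8)² + (0)²) = √64 = 8
Perimeter = 5 + 5 + 8 = 18.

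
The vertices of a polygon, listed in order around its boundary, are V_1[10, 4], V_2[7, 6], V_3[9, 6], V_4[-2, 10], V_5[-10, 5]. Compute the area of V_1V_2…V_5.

61

Apply the surveyor's formula: 2A = Σ (x_i·y_{i+1} − x_{i+1}·y_i), indices taken mod 5.
Σ = (32) + (-12) + (102) + (90) + (-90) = 122
Area = |Σ|/2 = 61.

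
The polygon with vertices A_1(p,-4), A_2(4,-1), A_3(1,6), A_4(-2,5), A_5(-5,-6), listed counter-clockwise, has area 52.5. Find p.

-2

Write out the shoelace sum; only the two edges meeting at A_1 involve p:
2·Area = [((-5)·(-4) − p·(-6)) + (p·(-1) − 4·(-4))] + 79
       = 5·p + 115 = 105
⇒ p = -2.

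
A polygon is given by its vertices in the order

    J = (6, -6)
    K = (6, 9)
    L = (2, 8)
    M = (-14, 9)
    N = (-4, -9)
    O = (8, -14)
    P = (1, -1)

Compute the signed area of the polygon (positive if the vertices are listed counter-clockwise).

Apply the surveyor's formula: 2A = Σ (x_i·y_{i+1} − x_{i+1}·y_i), indices taken mod 7.
Cross-terms: 90, 30, 130, 162, 128, 6, 0  ⇒  Σ = 546
Signed area = Σ/2 = 273 (positive ⇒ counter-clockwise traversal).

273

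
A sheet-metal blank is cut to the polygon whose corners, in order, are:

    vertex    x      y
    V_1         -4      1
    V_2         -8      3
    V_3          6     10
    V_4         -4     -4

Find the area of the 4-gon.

53

Apply the shoelace formula: 2A = Σ (x_i·y_{i+1} − x_{i+1}·y_i), indices taken mod 4.
V_1→V_2: (-4)(3) − (-8)(1) = -4
V_2→V_3: (-8)(10) − (6)(3) = -98
V_3→V_4: (6)(-4) − (-4)(10) = 16
V_4→V_1: (-4)(1) − (-4)(-4) = -20
Σ = -106
Area = |Σ|/2 = 53.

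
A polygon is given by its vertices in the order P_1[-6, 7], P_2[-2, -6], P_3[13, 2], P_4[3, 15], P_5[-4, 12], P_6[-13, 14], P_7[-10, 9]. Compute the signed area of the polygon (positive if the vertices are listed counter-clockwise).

Apply the shoelace formula: 2A = Σ (x_i·y_{i+1} − x_{i+1}·y_i), indices taken mod 7.
P_1→P_2: (-6)(-6) − (-2)(7) = 50
P_2→P_3: (-2)(2) − (13)(-6) = 74
P_3→P_4: (13)(15) − (3)(2) = 189
P_4→P_5: (3)(12) − (-4)(15) = 96
P_5→P_6: (-4)(14) − (-13)(12) = 100
P_6→P_7: (-13)(9) − (-10)(14) = 23
P_7→P_1: (-10)(7) − (-6)(9) = -16
Σ = 516
Signed area = Σ/2 = 258 (positive ⇒ counter-clockwise traversal).

258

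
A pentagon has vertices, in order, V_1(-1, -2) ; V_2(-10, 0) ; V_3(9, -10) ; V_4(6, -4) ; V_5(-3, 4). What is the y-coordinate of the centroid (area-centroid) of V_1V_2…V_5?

-638/189

Apply the shoelace (surveyor's) formula. First the cross-terms c_i = x_i·y_{i+1} − x_{i+1}·y_i:
  -20, 100, 24, 12, 10  ⇒  2A = 126, A = 63.
Then Σ (y_i + y_{i+1})·c_i = -1276, so ȳ = -1276 / (6·63) = -638/189.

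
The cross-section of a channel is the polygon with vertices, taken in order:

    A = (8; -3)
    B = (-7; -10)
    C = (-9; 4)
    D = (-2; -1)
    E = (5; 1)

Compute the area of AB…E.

111

Apply Gauss's area formula: 2A = Σ (x_i·y_{i+1} − x_{i+1}·y_i), indices taken mod 5.
Σ = (-101) + (-118) + (17) + (3) + (-23) = -222
Area = |Σ|/2 = 111.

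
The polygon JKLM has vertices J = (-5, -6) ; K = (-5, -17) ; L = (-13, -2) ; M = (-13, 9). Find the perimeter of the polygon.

|JK| = √((0)² + (-11)²) = √121 = 11
|KL| = √((-8)² + (15)²) = √289 = 17
|LM| = √((0)² + (11)²) = √121 = 11
|MJ| = √((8)² + (-15)²) = √289 = 17
Perimeter = 11 + 17 + 11 + 17 = 56.

56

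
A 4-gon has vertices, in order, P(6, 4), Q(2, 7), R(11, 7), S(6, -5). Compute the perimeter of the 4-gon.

36

|PQ| = √((-4)² + (3)²) = √25 = 5
|QR| = √((9)² + (0)²) = √81 = 9
|RS| = √((-5)² + (-12)²) = √169 = 13
|SP| = √((0)² + (9)²) = √81 = 9
Perimeter = 5 + 9 + 13 + 9 = 36.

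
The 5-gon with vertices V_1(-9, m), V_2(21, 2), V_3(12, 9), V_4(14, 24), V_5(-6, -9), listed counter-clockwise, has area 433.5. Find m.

-23

The doubled signed area Σ (x_i y_{i+1} − x_{i+1} y_i) is linear in m.
With m=0 it equals 246; the coefficient of m is -27 (from the two edges through V_1).
So -27·m + 246 = 2·433.5 = 867 ⇒ m = -23.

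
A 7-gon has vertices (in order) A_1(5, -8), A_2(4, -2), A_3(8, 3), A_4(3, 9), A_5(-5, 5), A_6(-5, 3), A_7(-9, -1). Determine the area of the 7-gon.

Apply Gauss's area formula: 2A = Σ (x_i·y_{i+1} − x_{i+1}·y_i), indices taken mod 7.
Σ = (22) + (28) + (63) + (60) + (10) + (32) + (77) = 292
Area = |Σ|/2 = 146.

146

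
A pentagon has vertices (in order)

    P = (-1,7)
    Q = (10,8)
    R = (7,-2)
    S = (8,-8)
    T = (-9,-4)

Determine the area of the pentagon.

Apply the shoelace (surveyor's) formula: 2A = Σ (x_i·y_{i+1} − x_{i+1}·y_i), indices taken mod 5.
P→Q: (-1)(8) − (10)(7) = -78
Q→R: (10)(-2) − (7)(8) = -76
R→S: (7)(-8) − (8)(-2) = -40
S→T: (8)(-4) − (-9)(-8) = -104
T→P: (-9)(7) − (-1)(-4) = -67
Σ = -365
Area = |Σ|/2 = 182.5.

182.5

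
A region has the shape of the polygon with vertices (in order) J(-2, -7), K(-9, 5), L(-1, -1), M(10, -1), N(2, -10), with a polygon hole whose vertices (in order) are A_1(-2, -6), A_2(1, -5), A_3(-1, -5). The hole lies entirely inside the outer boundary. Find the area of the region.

89

Outer boundary:
Apply the surveyor's formula: 2A = Σ (x_i·y_{i+1} − x_{i+1}·y_i), indices taken mod 5.
J→K: (-2)(5) − (-9)(-7) = -73
K→L: (-9)(-1) − (-1)(5) = 14
L→M: (-1)(-1) − (10)(-1) = 11
M→N: (10)(-10) − (2)(-1) = -98
N→J: (2)(-7) − (-2)(-10) = -34
Σ = -180
Area = |Σ|/2 = 90.
Hole:
Apply the surveyor's formula: 2A = Σ (x_i·y_{i+1} − x_{i+1}·y_i), indices taken mod 3.
A_1→A_2: (-2)(-5) − (1)(-6) = 16
A_2→A_3: (1)(-5) − (-1)(-5) = -10
A_3→A_1: (-1)(-6) − (-2)(-5) = -4
Σ = 2
Area = |Σ|/2 = 1.
Net area = 90 − 1 = 89.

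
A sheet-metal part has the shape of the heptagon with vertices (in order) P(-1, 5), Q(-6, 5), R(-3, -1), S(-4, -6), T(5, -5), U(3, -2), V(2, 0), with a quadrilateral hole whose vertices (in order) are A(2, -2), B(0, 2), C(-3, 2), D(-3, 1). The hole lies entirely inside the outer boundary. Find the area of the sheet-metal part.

56

Outer boundary:
Apply Gauss's area formula: 2A = Σ (x_i·y_{i+1} − x_{i+1}·y_i), indices taken mod 7.
Σ = (25) + (21) + (14) + (50) + (5) + (4) + (10) = 129
Area = |Σ|/2 = 64.5.
Hole:
Cross-terms: 4, 6, 3, 4  ⇒  Σ = 17
Area = |Σ|/2 = 8.5.
Net area = 64.5 − 8.5 = 56.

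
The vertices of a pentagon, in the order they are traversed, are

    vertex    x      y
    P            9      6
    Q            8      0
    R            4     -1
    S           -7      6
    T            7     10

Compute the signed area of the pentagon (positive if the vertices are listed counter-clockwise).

Σ = (-48) + (-8) + (17) + (-112) + (-48) = -199
Signed area = Σ/2 = -99.5 (negative ⇒ clockwise traversal).

-99.5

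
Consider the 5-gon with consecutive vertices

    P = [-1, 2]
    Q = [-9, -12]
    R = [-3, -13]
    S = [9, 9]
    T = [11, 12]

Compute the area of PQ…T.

122

Apply the surveyor's formula: 2A = Σ (x_i·y_{i+1} − x_{i+1}·y_i), indices taken mod 5.
Cross-terms: 30, 81, 90, 9, 34  ⇒  Σ = 244
Area = |Σ|/2 = 122.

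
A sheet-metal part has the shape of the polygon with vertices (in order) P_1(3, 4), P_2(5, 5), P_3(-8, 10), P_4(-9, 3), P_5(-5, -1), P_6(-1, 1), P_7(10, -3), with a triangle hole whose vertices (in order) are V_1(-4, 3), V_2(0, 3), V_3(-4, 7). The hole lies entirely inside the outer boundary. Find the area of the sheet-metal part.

97.5

Outer boundary:
Apply the surveyor's formula: 2A = Σ (x_i·y_{i+1} − x_{i+1}·y_i), indices taken mod 7.
Σ = (-5) + (90) + (66) + (24) + (-6) + (-7) + (49) = 211
Area = |Σ|/2 = 105.5.
Hole:
Apply Gauss's area formula: 2A = Σ (x_i·y_{i+1} − x_{i+1}·y_i), indices taken mod 3.
Σ = (-12) + (12) + (16) = 16
Area = |Σ|/2 = 8.
Net area = 105.5 − 8 = 97.5.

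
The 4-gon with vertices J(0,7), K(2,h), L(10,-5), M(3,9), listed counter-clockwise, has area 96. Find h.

The doubled signed area Σ (x_i y_{i+1} − x_{i+1} y_i) is linear in h.
With h=0 it equals 102; the coefficient of h is -10 (from the two edges through K).
So -10·h + 102 = 2·96 = 192 ⇒ h = -9.

-9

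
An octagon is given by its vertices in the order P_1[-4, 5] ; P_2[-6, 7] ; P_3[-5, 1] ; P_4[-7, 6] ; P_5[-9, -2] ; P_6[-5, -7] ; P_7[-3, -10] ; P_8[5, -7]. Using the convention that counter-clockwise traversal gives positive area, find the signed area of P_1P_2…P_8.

113

Apply the shoelace (surveyor's) formula: 2A = Σ (x_i·y_{i+1} − x_{i+1}·y_i), indices taken mod 8.
Cross-terms: 2, 29, -23, 68, 53, 29, 71, -3  ⇒  Σ = 226
Signed area = Σ/2 = 113 (positive ⇒ counter-clockwise traversal).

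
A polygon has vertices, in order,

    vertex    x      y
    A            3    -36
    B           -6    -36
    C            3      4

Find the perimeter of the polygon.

|AB| = √((-9)² + (0)²) = √81 = 9
|BC| = √((9)² + (40)²) = √1681 = 41
|CA| = √((0)² + (-40)²) = √1600 = 40
Perimeter = 9 + 41 + 40 = 90.

90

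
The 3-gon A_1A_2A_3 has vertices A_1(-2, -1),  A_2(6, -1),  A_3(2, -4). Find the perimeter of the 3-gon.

18

|A_1A_2| = √((8)² + (0)²) = √64 = 8
|A_2A_3| = √((-4)² + (-3)²) = √25 = 5
|A_3A_1| = √((-4)² + (3)²) = √25 = 5
Perimeter = 8 + 5 + 5 = 18.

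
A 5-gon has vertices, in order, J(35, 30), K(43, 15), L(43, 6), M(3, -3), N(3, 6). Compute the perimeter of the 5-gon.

|JK| = √((8)² + (-15)²) = √289 = 17
|KL| = √((0)² + (-9)²) = √81 = 9
|LM| = √((-40)² + (-9)²) = √1681 = 41
|MN| = √((0)² + (9)²) = √81 = 9
|NJ| = √((32)² + (24)²) = √1600 = 40
Perimeter = 17 + 9 + 41 + 9 + 40 = 116.

116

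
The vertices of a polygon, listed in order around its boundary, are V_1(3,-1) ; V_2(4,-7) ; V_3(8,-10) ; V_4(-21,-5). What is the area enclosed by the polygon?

107.5

Apply the surveyor's formula: 2A = Σ (x_i·y_{i+1} − x_{i+1}·y_i), indices taken mod 4.
Σ = (-17) + (16) + (-250) + (36) = -215
Area = |Σ|/2 = 107.5.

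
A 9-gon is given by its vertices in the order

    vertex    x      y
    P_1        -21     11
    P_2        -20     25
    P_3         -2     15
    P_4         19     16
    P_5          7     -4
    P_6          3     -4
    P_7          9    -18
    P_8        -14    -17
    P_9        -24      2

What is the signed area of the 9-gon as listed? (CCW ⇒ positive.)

Apply the shoelace (surveyor's) formula: 2A = Σ (x_i·y_{i+1} − x_{i+1}·y_i), indices taken mod 9.
Σ = (-305) + (-250) + (-317) + (-188) + (-16) + (-18) + (-405) + (-436) + (-222) = -2157
Signed area = Σ/2 = -1078.5 (negative ⇒ clockwise traversal).

-1078.5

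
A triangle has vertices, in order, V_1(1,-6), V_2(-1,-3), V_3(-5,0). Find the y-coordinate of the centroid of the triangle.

-3

Apply the shoelace (surveyor's) formula. First the cross-terms c_i = x_i·y_{i+1} − x_{i+1}·y_i:
  -9, -15, 30  ⇒  2A = 6, A = 3.
Then Σ (y_i + y_{i+1})·c_i = -54, so ȳ = -54 / (6·3) = -3.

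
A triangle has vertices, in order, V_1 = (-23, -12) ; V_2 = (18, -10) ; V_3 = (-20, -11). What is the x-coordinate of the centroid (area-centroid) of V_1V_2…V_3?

-25/3

Apply the surveyor's formula. First the cross-terms c_i = x_i·y_{i+1} − x_{i+1}·y_i:
  446, -398, -13  ⇒  2A = 35, A = 17.5.
Then Σ (x_i + x_{i+1})·c_i = -875, so x̄ = -875 / (6·17.5) = -25/3.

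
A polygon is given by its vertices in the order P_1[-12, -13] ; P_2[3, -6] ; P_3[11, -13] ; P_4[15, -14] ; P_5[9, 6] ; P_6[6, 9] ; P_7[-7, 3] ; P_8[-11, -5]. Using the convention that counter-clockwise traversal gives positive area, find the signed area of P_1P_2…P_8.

336

Σ = (111) + (27) + (41) + (216) + (45) + (81) + (68) + (83) = 672
Signed area = Σ/2 = 336 (positive ⇒ counter-clockwise traversal).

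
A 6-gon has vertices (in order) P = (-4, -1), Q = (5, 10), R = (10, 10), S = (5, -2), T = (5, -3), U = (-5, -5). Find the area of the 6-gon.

Apply Gauss's area formula: 2A = Σ (x_i·y_{i+1} − x_{i+1}·y_i), indices taken mod 6.
Cross-terms: -35, -50, -70, -5, -40, -15  ⇒  Σ = -215
Area = |Σ|/2 = 107.5.

107.5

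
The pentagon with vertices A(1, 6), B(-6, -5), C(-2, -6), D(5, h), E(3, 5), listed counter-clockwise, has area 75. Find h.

-5

Write out the shoelace sum; only the two edges meeting at D involve h:
2·Area = [((-2)·h − 5·(-6)) + (5·5 − 3·h)] + 70
       = -5·h + 125 = 150
⇒ h = -5.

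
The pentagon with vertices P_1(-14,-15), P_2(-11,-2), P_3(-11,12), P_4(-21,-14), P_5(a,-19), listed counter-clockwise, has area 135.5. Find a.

Write out the shoelace sum; only the two edges meeting at P_5 involve a:
2·Area = [((-21)·(-19) − a·(-14)) + (a·(-15) − (-14)·(-19))] + 115
       = -1·a + 248 = 271
⇒ a = -23.

-23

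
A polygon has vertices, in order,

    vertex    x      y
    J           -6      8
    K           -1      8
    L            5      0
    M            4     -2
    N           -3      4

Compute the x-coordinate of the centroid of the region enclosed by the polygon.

Apply the shoelace (surveyor's) formula. First the cross-terms c_i = x_i·y_{i+1} − x_{i+1}·y_i:
  -40, -40, -10, 10, 0  ⇒  2A = -80, A = -40.
Then Σ (x_i + x_{i+1})·c_i = 40, so x̄ = 40 / (6·(-40)) = -1/6.

-1/6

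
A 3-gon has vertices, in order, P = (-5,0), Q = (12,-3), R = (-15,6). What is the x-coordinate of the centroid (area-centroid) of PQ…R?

Apply the surveyor's formula. First the cross-terms c_i = x_i·y_{i+1} − x_{i+1}·y_i:
  15, 27, 30  ⇒  2A = 72, A = 36.
Then Σ (x_i + x_{i+1})·c_i = -576, so x̄ = -576 / (6·36) = -8/3.

-8/3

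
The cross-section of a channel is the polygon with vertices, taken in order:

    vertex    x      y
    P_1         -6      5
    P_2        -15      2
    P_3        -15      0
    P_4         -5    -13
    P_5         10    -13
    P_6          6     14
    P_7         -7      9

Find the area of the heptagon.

Apply Gauss's area formula: 2A = Σ (x_i·y_{i+1} − x_{i+1}·y_i), indices taken mod 7.
Σ = (63) + (30) + (195) + (195) + (218) + (152) + (19) = 872
Area = |Σ|/2 = 436.

436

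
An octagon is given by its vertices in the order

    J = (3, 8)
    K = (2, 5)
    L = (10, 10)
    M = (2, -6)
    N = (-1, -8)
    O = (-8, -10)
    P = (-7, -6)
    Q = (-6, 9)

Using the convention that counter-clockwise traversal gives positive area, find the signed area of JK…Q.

Σ = (-1) + (-30) + (-80) + (-22) + (-54) + (-22) + (-99) + (-75) = -383
Signed area = Σ/2 = -191.5 (negative ⇒ clockwise traversal).

-191.5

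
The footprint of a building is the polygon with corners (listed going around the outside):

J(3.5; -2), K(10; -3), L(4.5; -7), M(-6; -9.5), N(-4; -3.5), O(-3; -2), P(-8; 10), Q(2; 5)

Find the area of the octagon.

139.375

Apply the shoelace formula: 2A = Σ (x_i·y_{i+1} − x_{i+1}·y_i), indices taken mod 8.
Σ = (9.5) + (-56.5) + (-84.75) + (-17) + (-2.5) + (-46) + (-60) + (-21.5) = -278.75
Area = |Σ|/2 = 139.375.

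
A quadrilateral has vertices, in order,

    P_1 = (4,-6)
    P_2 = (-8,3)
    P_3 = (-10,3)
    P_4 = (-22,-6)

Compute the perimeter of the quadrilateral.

|P_1P_2| = √((-12)² + (9)²) = √225 = 15
|P_2P_3| = √((-2)² + (0)²) = √4 = 2
|P_3P_4| = √((-12)² + (-9)²) = √225 = 15
|P_4P_1| = √((26)² + (0)²) = √676 = 26
Perimeter = 15 + 2 + 15 + 26 = 58.

58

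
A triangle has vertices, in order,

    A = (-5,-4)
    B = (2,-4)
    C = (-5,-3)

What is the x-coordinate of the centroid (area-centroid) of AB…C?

Apply the surveyor's formula. First the cross-terms c_i = x_i·y_{i+1} − x_{i+1}·y_i:
  28, -26, 5  ⇒  2A = 7, A = 3.5.
Then Σ (x_i + x_{i+1})·c_i = -56, so x̄ = -56 / (6·3.5) = -8/3.

-8/3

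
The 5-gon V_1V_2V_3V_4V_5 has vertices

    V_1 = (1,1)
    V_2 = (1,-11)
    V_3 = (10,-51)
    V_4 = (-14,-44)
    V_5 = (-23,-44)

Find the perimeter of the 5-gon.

|V_1V_2| = √((0)² + (-12)²) = √144 = 12
|V_2V_3| = √((9)² + (-40)²) = √1681 = 41
|V_3V_4| = √((-24)² + (7)²) = √625 = 25
|V_4V_5| = √((-9)² + (0)²) = √81 = 9
|V_5V_1| = √((24)² + (45)²) = √2601 = 51
Perimeter = 12 + 41 + 25 + 9 + 51 = 138.

138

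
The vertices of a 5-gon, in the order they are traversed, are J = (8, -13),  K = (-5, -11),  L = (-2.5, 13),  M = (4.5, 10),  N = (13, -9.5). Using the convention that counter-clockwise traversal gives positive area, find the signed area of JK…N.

-297.375

Apply Gauss's area formula: 2A = Σ (x_i·y_{i+1} − x_{i+1}·y_i), indices taken mod 5.
Σ = (-153) + (-92.5) + (-83.5) + (-172.75) + (-93) = -594.75
Signed area = Σ/2 = -297.375 (negative ⇒ clockwise traversal).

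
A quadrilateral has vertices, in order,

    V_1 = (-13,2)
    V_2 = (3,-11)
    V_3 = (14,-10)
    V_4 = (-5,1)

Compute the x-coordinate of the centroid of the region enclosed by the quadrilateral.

10/19

Apply Gauss's area formula. First the cross-terms c_i = x_i·y_{i+1} − x_{i+1}·y_i:
  137, 124, -36, 3  ⇒  2A = 228, A = 114.
Then Σ (x_i + x_{i+1})·c_i = 360, so x̄ = 360 / (6·114) = 10/19.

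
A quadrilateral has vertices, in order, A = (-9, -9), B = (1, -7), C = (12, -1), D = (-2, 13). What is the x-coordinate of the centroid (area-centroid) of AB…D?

Apply Gauss's area formula. First the cross-terms c_i = x_i·y_{i+1} − x_{i+1}·y_i:
  72, 83, 154, 135  ⇒  2A = 444, A = 222.
Then Σ (x_i + x_{i+1})·c_i = 558, so x̄ = 558 / (6·222) = 31/74.

31/74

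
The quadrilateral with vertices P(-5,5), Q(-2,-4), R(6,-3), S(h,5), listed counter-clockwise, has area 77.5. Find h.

5

The doubled signed area Σ (x_i y_{i+1} − x_{i+1} y_i) is linear in h.
With h=0 it equals 115; the coefficient of h is 8 (from the two edges through S).
So 8·h + 115 = 2·77.5 = 155 ⇒ h = 5.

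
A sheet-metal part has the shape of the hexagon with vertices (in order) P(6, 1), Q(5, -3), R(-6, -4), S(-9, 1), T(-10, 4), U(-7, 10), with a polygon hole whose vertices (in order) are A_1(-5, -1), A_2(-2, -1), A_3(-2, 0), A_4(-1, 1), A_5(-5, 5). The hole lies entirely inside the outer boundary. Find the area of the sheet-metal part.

Outer boundary:
Apply the surveyor's formula: 2A = Σ (x_i·y_{i+1} − x_{i+1}·y_i), indices taken mod 6.
P→Q: (6)(-3) − (5)(1) = -23
Q→R: (5)(-4) − (-6)(-3) = -38
R→S: (-6)(1) − (-9)(-4) = -42
S→T: (-9)(4) − (-10)(1) = -26
T→U: (-10)(10) − (-7)(4) = -72
U→P: (-7)(1) − (6)(10) = -67
Σ = -268
Area = |Σ|/2 = 134.
Hole:
Σ = (3) + (-2) + (-2) + (0) + (30) = 29
Area = |Σ|/2 = 14.5.
Net area = 134 − 14.5 = 119.5.

119.5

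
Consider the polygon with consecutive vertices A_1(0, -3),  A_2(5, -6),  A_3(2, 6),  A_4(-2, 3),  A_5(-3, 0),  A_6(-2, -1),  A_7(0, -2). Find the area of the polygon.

45.5

A_1→A_2: (0)(-6) − (5)(-3) = 15
A_2→A_3: (5)(6) − (2)(-6) = 42
A_3→A_4: (2)(3) − (-2)(6) = 18
A_4→A_5: (-2)(0) − (-3)(3) = 9
A_5→A_6: (-3)(-1) − (-2)(0) = 3
A_6→A_7: (-2)(-2) − (0)(-1) = 4
A_7→A_1: (0)(-3) − (0)(-2) = 0
Σ = 91
Area = |Σ|/2 = 45.5.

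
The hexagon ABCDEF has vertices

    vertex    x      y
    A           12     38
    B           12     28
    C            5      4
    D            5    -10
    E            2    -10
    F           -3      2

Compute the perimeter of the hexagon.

|AB| = √((0)² + (-10)²) = √100 = 10
|BC| = √((-7)² + (-24)²) = √625 = 25
|CD| = √((0)² + (-14)²) = √196 = 14
|DE| = √((-3)² + (0)²) = √9 = 3
|EF| = √((-5)² + (12)²) = √169 = 13
|FA| = √((15)² + (36)²) = √1521 = 39
Perimeter = 10 + 25 + 14 + 3 + 13 + 39 = 104.

104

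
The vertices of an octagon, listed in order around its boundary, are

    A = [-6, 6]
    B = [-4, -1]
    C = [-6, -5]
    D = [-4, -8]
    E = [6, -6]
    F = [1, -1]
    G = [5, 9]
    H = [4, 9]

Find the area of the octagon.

Apply Gauss's area formula: 2A = Σ (x_i·y_{i+1} − x_{i+1}·y_i), indices taken mod 8.
A→B: (-6)(-1) − (-4)(6) = 30
B→C: (-4)(-5) − (-6)(-1) = 14
C→D: (-6)(-8) − (-4)(-5) = 28
D→E: (-4)(-6) − (6)(-8) = 72
E→F: (6)(-1) − (1)(-6) = 0
F→G: (1)(9) − (5)(-1) = 14
G→H: (5)(9) − (4)(9) = 9
H→A: (4)(6) − (-6)(9) = 78
Σ = 245
Area = |Σ|/2 = 122.5.

122.5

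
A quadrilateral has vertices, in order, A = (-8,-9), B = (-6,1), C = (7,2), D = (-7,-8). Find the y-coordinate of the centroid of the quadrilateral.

Apply the shoelace (surveyor's) formula. First the cross-terms c_i = x_i·y_{i+1} − x_{i+1}·y_i:
  -62, -19, -42, -1  ⇒  2A = -124, A = -62.
Then Σ (y_i + y_{i+1})·c_i = 708, so ȳ = 708 / (6·(-62)) = -59/31.

-59/31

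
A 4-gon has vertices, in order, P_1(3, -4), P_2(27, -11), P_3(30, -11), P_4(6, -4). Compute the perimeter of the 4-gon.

|P_1P_2| = √((24)² + (-7)²) = √625 = 25
|P_2P_3| = √((3)² + (0)²) = √9 = 3
|P_3P_4| = √((-24)² + (7)²) = √625 = 25
|P_4P_1| = √((-3)² + (0)²) = √9 = 3
Perimeter = 25 + 3 + 25 + 3 = 56.

56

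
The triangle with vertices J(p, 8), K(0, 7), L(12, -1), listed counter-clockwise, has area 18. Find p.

The doubled signed area Σ (x_i y_{i+1} − x_{i+1} y_i) is linear in p.
With p=0 it equals 12; the coefficient of p is 8 (from the two edges through J).
So 8·p + 12 = 2·18 = 36 ⇒ p = 3.

3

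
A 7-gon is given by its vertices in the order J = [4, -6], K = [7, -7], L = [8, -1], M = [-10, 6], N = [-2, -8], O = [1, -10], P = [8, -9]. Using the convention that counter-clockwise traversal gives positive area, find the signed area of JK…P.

Cross-terms: 14, 49, 38, 92, 28, 71, -12  ⇒  Σ = 280
Signed area = Σ/2 = 140 (positive ⇒ counter-clockwise traversal).

140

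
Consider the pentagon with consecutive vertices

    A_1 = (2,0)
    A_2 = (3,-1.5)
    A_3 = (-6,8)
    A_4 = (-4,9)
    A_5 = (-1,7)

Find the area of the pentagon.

21.5

Apply the surveyor's formula: 2A = Σ (x_i·y_{i+1} − x_{i+1}·y_i), indices taken mod 5.
Cross-terms: -3, 15, -22, -19, -14  ⇒  Σ = -43
Area = |Σ|/2 = 21.5.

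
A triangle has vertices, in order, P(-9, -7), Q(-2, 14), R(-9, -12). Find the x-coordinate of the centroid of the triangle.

Apply the shoelace (surveyor's) formula. First the cross-terms c_i = x_i·y_{i+1} − x_{i+1}·y_i:
  -140, 150, -45  ⇒  2A = -35, A = -17.5.
Then Σ (x_i + x_{i+1})·c_i = 700, so x̄ = 700 / (6·(-17.5)) = -20/3.

-20/3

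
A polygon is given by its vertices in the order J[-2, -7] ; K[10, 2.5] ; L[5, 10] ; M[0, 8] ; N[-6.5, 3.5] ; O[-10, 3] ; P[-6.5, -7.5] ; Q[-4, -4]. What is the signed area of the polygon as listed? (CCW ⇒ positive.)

Apply the surveyor's formula: 2A = Σ (x_i·y_{i+1} − x_{i+1}·y_i), indices taken mod 8.
Cross-terms: 65, 87.5, 40, 52, 15.5, 94.5, -4, 20  ⇒  Σ = 370.5
Signed area = Σ/2 = 185.25 (positive ⇒ counter-clockwise traversal).

185.25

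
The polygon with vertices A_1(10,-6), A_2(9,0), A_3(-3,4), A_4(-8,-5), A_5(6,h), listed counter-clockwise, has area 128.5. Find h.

Write out the shoelace sum; only the two edges meeting at A_5 involve h:
2·Area = [((-8)·h − 6·(-5)) + (6·(-6) − 10·h)] + 137
       = -18·h + 131 = 257
⇒ h = -7.

-7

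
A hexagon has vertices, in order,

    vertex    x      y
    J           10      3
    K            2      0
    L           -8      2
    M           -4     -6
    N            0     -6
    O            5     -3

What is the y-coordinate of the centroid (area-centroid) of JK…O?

Apply the shoelace (surveyor's) formula. First the cross-terms c_i = x_i·y_{i+1} − x_{i+1}·y_i:
  -6, 4, 56, 24, 30, 45  ⇒  2A = 153, A = 76.5.
Then Σ (y_i + y_{i+1})·c_i = -792, so ȳ = -792 / (6·76.5) = -88/51.

-88/51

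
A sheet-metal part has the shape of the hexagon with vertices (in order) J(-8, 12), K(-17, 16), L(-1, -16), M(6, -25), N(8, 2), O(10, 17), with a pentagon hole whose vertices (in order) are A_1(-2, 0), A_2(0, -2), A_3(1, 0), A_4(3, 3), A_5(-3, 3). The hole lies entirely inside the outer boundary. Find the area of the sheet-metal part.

Outer boundary:
Σ = (76) + (288) + (121) + (212) + (116) + (256) = 1069
Area = |Σ|/2 = 534.5.
Hole:
Apply Gauss's area formula: 2A = Σ (x_i·y_{i+1} − x_{i+1}·y_i), indices taken mod 5.
Cross-terms: 4, 2, 3, 18, 6  ⇒  Σ = 33
Area = |Σ|/2 = 16.5.
Net area = 534.5 − 16.5 = 518.

518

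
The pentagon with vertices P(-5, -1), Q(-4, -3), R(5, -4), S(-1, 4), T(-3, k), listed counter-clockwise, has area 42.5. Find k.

3

The doubled signed area Σ (x_i y_{i+1} − x_{i+1} y_i) is linear in k.
With k=0 it equals 73; the coefficient of k is 4 (from the two edges through T).
So 4·k + 73 = 2·42.5 = 85 ⇒ k = 3.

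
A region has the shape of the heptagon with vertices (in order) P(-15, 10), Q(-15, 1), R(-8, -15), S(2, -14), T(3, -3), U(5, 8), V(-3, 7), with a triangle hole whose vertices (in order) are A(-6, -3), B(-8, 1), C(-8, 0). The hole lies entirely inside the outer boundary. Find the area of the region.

358.5

Outer boundary:
Apply the surveyor's formula: 2A = Σ (x_i·y_{i+1} − x_{i+1}·y_i), indices taken mod 7.
P→Q: (-15)(1) − (-15)(10) = 135
Q→R: (-15)(-15) − (-8)(1) = 233
R→S: (-8)(-14) − (2)(-15) = 142
S→T: (2)(-3) − (3)(-14) = 36
T→U: (3)(8) − (5)(-3) = 39
U→V: (5)(7) − (-3)(8) = 59
V→P: (-3)(10) − (-15)(7) = 75
Σ = 719
Area = |Σ|/2 = 359.5.
Hole:
Apply the shoelace formula: 2A = Σ (x_i·y_{i+1} − x_{i+1}·y_i), indices taken mod 3.
Cross-terms: -30, 8, 24  ⇒  Σ = 2
Area = |Σ|/2 = 1.
Net area = 359.5 − 1 = 358.5.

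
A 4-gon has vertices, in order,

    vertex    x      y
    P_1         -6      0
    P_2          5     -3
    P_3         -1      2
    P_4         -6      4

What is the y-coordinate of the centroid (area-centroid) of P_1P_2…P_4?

Apply the surveyor's formula. First the cross-terms c_i = x_i·y_{i+1} − x_{i+1}·y_i:
  18, 7, 8, 24  ⇒  2A = 57, A = 28.5.
Then Σ (y_i + y_{i+1})·c_i = 83, so ȳ = 83 / (6·28.5) = 83/171.

83/171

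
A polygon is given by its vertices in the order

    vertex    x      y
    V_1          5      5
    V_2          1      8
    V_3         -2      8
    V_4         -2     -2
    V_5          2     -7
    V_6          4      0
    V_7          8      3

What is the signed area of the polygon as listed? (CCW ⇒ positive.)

81

Σ = (35) + (24) + (20) + (18) + (28) + (12) + (25) = 162
Signed area = Σ/2 = 81 (positive ⇒ counter-clockwise traversal).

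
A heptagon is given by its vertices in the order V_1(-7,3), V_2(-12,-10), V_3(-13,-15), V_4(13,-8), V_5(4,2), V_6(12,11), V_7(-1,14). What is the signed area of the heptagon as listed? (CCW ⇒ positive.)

Σ = (106) + (50) + (299) + (58) + (20) + (179) + (95) = 807
Signed area = Σ/2 = 403.5 (positive ⇒ counter-clockwise traversal).

403.5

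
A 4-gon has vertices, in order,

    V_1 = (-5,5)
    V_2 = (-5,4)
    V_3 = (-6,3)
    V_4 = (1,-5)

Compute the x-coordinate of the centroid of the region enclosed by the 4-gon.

-68/21

Apply the shoelace (surveyor's) formula. First the cross-terms c_i = x_i·y_{i+1} − x_{i+1}·y_i:
  5, 9, 27, -20  ⇒  2A = 21, A = 10.5.
Then Σ (x_i + x_{i+1})·c_i = -204, so x̄ = -204 / (6·10.5) = -68/21.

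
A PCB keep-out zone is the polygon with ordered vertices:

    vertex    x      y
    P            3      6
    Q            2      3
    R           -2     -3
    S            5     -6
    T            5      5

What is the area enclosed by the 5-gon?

47

Apply the shoelace (surveyor's) formula: 2A = Σ (x_i·y_{i+1} − x_{i+1}·y_i), indices taken mod 5.
Cross-terms: -3, 0, 27, 55, 15  ⇒  Σ = 94
Area = |Σ|/2 = 47.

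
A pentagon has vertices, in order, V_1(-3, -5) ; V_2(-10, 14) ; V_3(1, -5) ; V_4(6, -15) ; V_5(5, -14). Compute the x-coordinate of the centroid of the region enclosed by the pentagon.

-248/117

Apply the shoelace (surveyor's) formula. First the cross-terms c_i = x_i·y_{i+1} − x_{i+1}·y_i:
  -92, 36, 15, -9, -67  ⇒  2A = -117, A = -58.5.
Then Σ (x_i + x_{i+1})·c_i = 744, so x̄ = 744 / (6·(-58.5)) = -248/117.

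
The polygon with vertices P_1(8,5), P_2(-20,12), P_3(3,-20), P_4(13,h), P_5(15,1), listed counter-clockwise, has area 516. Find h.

The doubled signed area Σ (x_i y_{i+1} − x_{i+1} y_i) is linear in h.
With h=0 it equals 900; the coefficient of h is -12 (from the two edges through P_4).
So -12·h + 900 = 2·516 = 1032 ⇒ h = -11.

-11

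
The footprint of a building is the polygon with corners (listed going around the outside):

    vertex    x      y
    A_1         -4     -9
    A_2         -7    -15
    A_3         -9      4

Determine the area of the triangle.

Apply the shoelace (surveyor's) formula: 2A = Σ (x_i·y_{i+1} − x_{i+1}·y_i), indices taken mod 3.
Σ = (-3) + (-163) + (97) = -69
Area = |Σ|/2 = 34.5.

34.5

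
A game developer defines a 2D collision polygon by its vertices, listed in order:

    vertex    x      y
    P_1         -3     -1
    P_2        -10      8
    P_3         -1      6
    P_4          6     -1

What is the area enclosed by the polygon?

Σ = (-34) + (-52) + (-35) + (-9) = -130
Area = |Σ|/2 = 65.

65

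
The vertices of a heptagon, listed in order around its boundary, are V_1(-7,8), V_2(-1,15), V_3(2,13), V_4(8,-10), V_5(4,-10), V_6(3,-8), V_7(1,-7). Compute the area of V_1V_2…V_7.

180

Cross-terms: -97, -43, -124, -40, -2, -13, -41  ⇒  Σ = -360
Area = |Σ|/2 = 180.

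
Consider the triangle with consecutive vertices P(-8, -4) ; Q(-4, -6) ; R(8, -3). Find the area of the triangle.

18

Apply the surveyor's formula: 2A = Σ (x_i·y_{i+1} − x_{i+1}·y_i), indices taken mod 3.
P→Q: (-8)(-6) − (-4)(-4) = 32
Q→R: (-4)(-3) − (8)(-6) = 60
R→P: (8)(-4) − (-8)(-3) = -56
Σ = 36
Area = |Σ|/2 = 18.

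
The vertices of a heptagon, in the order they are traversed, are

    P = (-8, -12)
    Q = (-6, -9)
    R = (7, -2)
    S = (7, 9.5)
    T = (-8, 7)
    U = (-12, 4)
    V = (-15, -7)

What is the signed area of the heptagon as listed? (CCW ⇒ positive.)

300.25

Apply the shoelace (surveyor's) formula: 2A = Σ (x_i·y_{i+1} − x_{i+1}·y_i), indices taken mod 7.
Σ = (0) + (75) + (80.5) + (125) + (52) + (144) + (124) = 600.5
Signed area = Σ/2 = 300.25 (positive ⇒ counter-clockwise traversal).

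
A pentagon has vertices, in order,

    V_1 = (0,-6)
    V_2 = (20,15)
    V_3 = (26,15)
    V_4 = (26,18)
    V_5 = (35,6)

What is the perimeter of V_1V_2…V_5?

|V_1V_2| = √((20)² + (21)²) = √841 = 29
|V_2V_3| = √((6)² + (0)²) = √36 = 6
|V_3V_4| = √((0)² + (3)²) = √9 = 3
|V_4V_5| = √((9)² + (-12)²) = √225 = 15
|V_5V_1| = √((-35)² + (-12)²) = √1369 = 37
Perimeter = 29 + 6 + 3 + 15 + 37 = 90.

90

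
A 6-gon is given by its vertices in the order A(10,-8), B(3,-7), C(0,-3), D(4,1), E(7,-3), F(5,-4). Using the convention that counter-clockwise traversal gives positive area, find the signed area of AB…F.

Apply Gauss's area formula: 2A = Σ (x_i·y_{i+1} − x_{i+1}·y_i), indices taken mod 6.
Σ = (-46) + (-9) + (12) + (-19) + (-13) + (0) = -75
Signed area = Σ/2 = -37.5 (negative ⇒ clockwise traversal).

-37.5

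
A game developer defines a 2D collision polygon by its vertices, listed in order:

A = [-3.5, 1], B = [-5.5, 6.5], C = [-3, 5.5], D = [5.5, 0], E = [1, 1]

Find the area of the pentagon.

Apply the surveyor's formula: 2A = Σ (x_i·y_{i+1} − x_{i+1}·y_i), indices taken mod 5.
Σ = (-17.25) + (-10.75) + (-30.25) + (5.5) + (4.5) = -48.25
Area = |Σ|/2 = 24.125.

24.125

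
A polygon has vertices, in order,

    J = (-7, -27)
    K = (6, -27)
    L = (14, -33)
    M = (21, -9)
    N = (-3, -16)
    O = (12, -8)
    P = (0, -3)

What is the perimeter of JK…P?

128

|JK| = √((13)² + (0)²) = √169 = 13
|KL| = √((8)² + (-6)²) = √100 = 10
|LM| = √((7)² + (24)²) = √625 = 25
|MN| = √((-24)² + (-7)²) = √625 = 25
|NO| = √((15)² + (8)²) = √289 = 17
|OP| = √((-12)² + (5)²) = √169 = 13
|PJ| = √((-7)² + (-24)²) = √625 = 25
Perimeter = 13 + 10 + 25 + 25 + 17 + 13 + 25 = 128.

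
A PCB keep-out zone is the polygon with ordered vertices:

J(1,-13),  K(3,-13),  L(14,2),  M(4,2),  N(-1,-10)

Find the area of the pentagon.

109.5

Σ = (26) + (188) + (20) + (-38) + (23) = 219
Area = |Σ|/2 = 109.5.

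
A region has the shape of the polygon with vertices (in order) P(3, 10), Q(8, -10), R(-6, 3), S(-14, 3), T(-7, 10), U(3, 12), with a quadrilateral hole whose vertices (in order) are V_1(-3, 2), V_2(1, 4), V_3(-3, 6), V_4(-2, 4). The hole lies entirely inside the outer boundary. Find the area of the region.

174.5

Outer boundary:
Apply the shoelace (surveyor's) formula: 2A = Σ (x_i·y_{i+1} − x_{i+1}·y_i), indices taken mod 6.
P→Q: (3)(-10) − (8)(10) = -110
Q→R: (8)(3) − (-6)(-10) = -36
R→S: (-6)(3) − (-14)(3) = 24
S→T: (-14)(10) − (-7)(3) = -119
T→U: (-7)(12) − (3)(10) = -114
U→P: (3)(10) − (3)(12) = -6
Σ = -361
Area = |Σ|/2 = 180.5.
Hole:
Apply the shoelace (surveyor's) formula: 2A = Σ (x_i·y_{i+1} − x_{i+1}·y_i), indices taken mod 4.
Σ = (-14) + (18) + (0) + (8) = 12
Area = |Σ|/2 = 6.
Net area = 180.5 − 6 = 174.5.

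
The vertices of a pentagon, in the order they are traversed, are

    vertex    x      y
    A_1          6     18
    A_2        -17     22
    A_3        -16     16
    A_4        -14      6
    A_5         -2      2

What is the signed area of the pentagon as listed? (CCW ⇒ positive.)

291

Apply Gauss's area formula: 2A = Σ (x_i·y_{i+1} − x_{i+1}·y_i), indices taken mod 5.
Cross-terms: 438, 80, 128, -16, -48  ⇒  Σ = 582
Signed area = Σ/2 = 291 (positive ⇒ counter-clockwise traversal).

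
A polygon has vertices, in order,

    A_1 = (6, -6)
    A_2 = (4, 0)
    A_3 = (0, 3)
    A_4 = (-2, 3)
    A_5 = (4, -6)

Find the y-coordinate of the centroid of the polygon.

-4/3

Apply the shoelace formula. First the cross-terms c_i = x_i·y_{i+1} − x_{i+1}·y_i:
  24, 12, 6, 0, 12  ⇒  2A = 54, A = 27.
Then Σ (y_i + y_{i+1})·c_i = -216, so ȳ = -216 / (6·27) = -4/3.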